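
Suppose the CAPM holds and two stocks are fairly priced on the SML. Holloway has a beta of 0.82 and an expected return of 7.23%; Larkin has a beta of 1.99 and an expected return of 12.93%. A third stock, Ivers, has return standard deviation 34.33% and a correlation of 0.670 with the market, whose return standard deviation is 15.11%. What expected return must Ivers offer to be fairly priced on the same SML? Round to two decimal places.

MRP = (12.93% − 7.23%) / (1.99 − 0.82) = 4.8718%
R_f = 7.23% − 0.82 × 4.8718% = 3.2351%
β_Ivers = ρ·σ_i/σ_m = 0.670 × 34.33 / 15.11 = 1.5222
E(R_Ivers) = R_f + β × MRP = 3.2351% + 1.5222 × 4.8718% = 10.65%

10.65%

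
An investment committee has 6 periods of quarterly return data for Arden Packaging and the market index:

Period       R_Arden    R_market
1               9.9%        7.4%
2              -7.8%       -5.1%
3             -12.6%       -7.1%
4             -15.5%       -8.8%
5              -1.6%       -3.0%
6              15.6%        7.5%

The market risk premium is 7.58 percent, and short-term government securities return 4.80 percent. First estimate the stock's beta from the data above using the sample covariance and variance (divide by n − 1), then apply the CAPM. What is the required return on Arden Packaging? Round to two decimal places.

17.70%

Mean R_i = (9.9 − 7.8 − 12.6 − 15.5 − 1.6 + 15.6) / 6 = -2.0000%
Mean R_m = (7.4 − 5.1 − 7.1 − 8.8 − 3.0 + 7.5) / 6 = -1.5167%
Σ(R_i − R̄_i)(R_m − R̄_m) = 442.5000  ⇒  Cov = 442.5000 / 5 = 88.5000
Σ(R_m − R̄_m)² = 260.0683  ⇒  Var(R_m) = 260.0683 / 5 = 52.0137
β = Cov / Var(R_m) = 88.5000 / 52.0137 = 1.7015
E(R) = R_f + β × MRP = 4.80% + 1.7015 × 7.58% = 17.70%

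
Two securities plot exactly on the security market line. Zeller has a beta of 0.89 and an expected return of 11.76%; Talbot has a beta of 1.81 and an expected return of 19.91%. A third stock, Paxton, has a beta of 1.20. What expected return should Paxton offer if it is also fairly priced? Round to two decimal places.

14.51%

MRP (SML slope) = (19.91% − 11.76%) / (1.81 − 0.89) = 8.15% / 0.92 = 8.8587%
R_f (intercept) = 11.76% − 0.89 × 8.8587% = 3.8758%
E(R_Paxton) = R_f + β × MRP = 3.8758% + 1.20 × 8.8587% = 14.51%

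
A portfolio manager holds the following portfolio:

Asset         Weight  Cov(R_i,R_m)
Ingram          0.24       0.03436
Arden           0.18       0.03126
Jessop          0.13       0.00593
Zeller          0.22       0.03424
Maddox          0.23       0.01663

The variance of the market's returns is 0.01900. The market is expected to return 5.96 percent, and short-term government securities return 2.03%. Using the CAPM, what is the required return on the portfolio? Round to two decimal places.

β_Ingram = 0.03436 / 0.01900 = 1.8084
β_Arden = 0.03126 / 0.01900 = 1.6453
β_Jessop = 0.00593 / 0.01900 = 0.3121
β_Zeller = 0.03424 / 0.01900 = 1.8021
β_Maddox = 0.01663 / 0.01900 = 0.8753
β_P = Σ w_i β_i = 0.24×1.8084 + 0.18×1.6453 + 0.13×0.3121 + 0.22×1.8021 + 0.23×0.8753 = 1.3685
MRP = 5.96% − 2.03% = 3.93%
E(R_P) = R_f + β_P × MRP = 2.03% + 1.3685 × 3.93% = 7.41%

7.41%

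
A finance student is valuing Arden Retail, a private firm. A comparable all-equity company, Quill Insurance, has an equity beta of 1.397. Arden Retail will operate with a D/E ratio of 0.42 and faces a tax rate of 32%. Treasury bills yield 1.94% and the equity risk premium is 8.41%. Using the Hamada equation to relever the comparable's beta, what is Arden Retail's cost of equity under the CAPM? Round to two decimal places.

β_L = β_U × [1 + (1 − t)(D/E)] = 1.397 × [1 + (1 − 0.32) × 0.42]
    = 1.397 × [1 + 0.68 × 0.42] = 1.397 × 1.2856 = 1.7960
E(R) = R_f + β_L × MRP = 1.94% + 1.7960 × 8.41% = 17.04%

17.04%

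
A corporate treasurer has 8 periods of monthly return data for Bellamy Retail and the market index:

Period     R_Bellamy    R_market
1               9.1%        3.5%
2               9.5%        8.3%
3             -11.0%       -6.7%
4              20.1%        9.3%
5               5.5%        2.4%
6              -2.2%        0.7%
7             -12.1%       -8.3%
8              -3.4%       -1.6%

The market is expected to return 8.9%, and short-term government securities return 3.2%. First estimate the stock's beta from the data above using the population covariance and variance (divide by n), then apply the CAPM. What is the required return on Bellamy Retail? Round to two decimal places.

12.75%

Mean R_i = (9.1 + 9.5 − 11.0 + 20.1 + 5.5 − 2.2 − 12.1 − 3.4) / 8 = 1.9375%
Mean R_m = (3.5 + 8.3 − 6.7 + 9.3 + 2.4 + 0.7 − 8.3 − 1.6) / 8 = 0.9500%
Σ(R_i − R̄_i)(R_m − R̄_m) = 474.1350  ⇒  Cov = 474.1350 / 8 = 59.2669
Σ(R_m − R̄_m)² = 283.0000  ⇒  Var(R_m) = 283.0000 / 8 = 35.3750
β = Cov / Var(R_m) = 59.2669 / 35.3750 = 1.6754
MRP = 8.9% − 3.2% = 5.70%
E(R) = R_f + β × MRP = 3.2% + 1.6754 × 5.7% = 12.75%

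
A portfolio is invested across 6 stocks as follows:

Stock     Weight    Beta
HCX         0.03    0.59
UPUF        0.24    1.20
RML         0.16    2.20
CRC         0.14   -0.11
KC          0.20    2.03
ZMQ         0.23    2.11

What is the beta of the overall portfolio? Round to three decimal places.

β_P = Σ w_i β_i = 0.03×0.59 + 0.24×1.20 + 0.16×2.20 + 0.14×-0.11 + 0.20×2.03 + 0.23×2.11 = 1.5336

1.534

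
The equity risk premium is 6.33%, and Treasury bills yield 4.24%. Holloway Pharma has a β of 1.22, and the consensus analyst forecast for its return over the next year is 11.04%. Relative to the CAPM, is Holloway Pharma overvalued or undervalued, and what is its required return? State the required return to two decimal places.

Required return = R_f + β·MRP = 4.24% + 1.22 × 6.33% = 11.96%
Forecast 11.04% < required 11.96% → the stock plots below the SML → overvalued.

Overvalued; required return 11.96%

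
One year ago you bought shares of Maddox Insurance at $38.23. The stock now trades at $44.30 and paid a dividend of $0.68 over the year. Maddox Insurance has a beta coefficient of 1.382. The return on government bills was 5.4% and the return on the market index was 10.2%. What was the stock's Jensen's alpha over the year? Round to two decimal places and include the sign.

+5.62%

Realised HPR = (P1 + D1 − P0) / P0 = (44.30 + 0.68 − 38.23) / 38.23 = 6.75 / 38.23 = 17.6563%
MRP = 10.2% − 5.4% = 4.80%
CAPM required = R_f + β·MRP = 5.4% + 1.382 × 4.8% = 12.0336%
α = realised − required = 17.6563% − 12.0336% = +5.62%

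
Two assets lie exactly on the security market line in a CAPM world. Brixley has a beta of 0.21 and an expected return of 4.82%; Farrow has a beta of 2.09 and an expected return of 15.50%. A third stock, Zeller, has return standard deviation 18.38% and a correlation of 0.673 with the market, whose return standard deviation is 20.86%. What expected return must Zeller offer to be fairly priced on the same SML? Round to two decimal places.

7.00%

MRP = (15.50% − 4.82%) / (2.09 − 0.21) = 5.6809%
R_f = 4.82% − 0.21 × 5.6809% = 3.6270%
β_Zeller = ρ·σ_i/σ_m = 0.673 × 18.38 / 20.86 = 0.5930
E(R_Zeller) = R_f + β × MRP = 3.6270% + 0.5930 × 5.6809% = 7.00%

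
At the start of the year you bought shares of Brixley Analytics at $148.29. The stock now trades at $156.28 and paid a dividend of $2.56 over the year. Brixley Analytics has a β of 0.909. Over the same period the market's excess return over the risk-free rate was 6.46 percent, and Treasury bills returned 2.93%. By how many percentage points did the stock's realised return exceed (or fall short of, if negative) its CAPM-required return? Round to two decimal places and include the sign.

-1.69%

Realised HPR = (P1 + D1 − P0) / P0 = (156.28 + 2.56 − 148.29) / 148.29 = 10.55 / 148.29 = 7.1144%
CAPM required = R_f + β·MRP = 2.93% + 0.909 × 6.46% = 8.80214%
α = realised − required = 7.1144% − 8.80214% = -1.69%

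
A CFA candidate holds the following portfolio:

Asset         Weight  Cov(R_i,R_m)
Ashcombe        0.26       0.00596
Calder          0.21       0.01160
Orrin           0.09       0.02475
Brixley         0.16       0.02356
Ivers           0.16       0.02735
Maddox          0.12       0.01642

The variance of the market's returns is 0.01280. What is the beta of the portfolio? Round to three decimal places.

1.276

β_Ashcombe = 0.00596 / 0.01280 = 0.4656
β_Calder = 0.01160 / 0.01280 = 0.9063
β_Orrin = 0.02475 / 0.01280 = 1.9336
β_Brixley = 0.02356 / 0.01280 = 1.8406
β_Ivers = 0.02735 / 0.01280 = 2.1367
β_Maddox = 0.01642 / 0.01280 = 1.2828
β_P = Σ w_i β_i = 0.26×0.4656 + 0.21×0.9063 + 0.09×1.9336 + 0.16×1.8406 + 0.16×2.1367 + 0.12×1.2828 = 1.2757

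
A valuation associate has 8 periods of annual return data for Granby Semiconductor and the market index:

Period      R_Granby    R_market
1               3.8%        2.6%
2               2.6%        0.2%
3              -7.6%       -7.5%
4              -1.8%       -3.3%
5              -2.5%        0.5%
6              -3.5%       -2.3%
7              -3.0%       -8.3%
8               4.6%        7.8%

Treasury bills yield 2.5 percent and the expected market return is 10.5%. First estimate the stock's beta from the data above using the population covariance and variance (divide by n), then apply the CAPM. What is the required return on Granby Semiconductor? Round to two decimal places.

Mean R_i = (3.8 + 2.6 − 7.6 − 1.8 − 2.5 − 3.5 − 3.0 + 4.6) / 8 = -0.9250%
Mean R_m = (2.6 + 0.2 − 7.5 − 3.3 + 0.5 − 2.3 − 8.3 + 7.8) / 8 = -1.2875%
Σ(R_i − R̄_i)(R_m − R̄_m) = 131.3925  ⇒  Cov = 131.3925 / 8 = 16.4241
Σ(R_m − R̄_m)² = 195.9488  ⇒  Var(R_m) = 195.9488 / 8 = 24.4936
β = Cov / Var(R_m) = 16.4241 / 24.4936 = 0.6705
MRP = 10.5% − 2.5% = 8.00%
E(R) = R_f + β × MRP = 2.5% + 0.6705 × 8.0% = 7.86%

7.86%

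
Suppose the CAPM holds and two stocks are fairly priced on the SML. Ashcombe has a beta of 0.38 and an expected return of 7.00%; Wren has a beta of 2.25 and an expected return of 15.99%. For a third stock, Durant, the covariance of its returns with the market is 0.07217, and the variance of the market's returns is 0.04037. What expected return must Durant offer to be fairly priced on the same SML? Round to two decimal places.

13.77%

MRP = (15.99% − 7.00%) / (2.25 − 0.38) = 4.8075%
R_f = 7.00% − 0.38 × 4.8075% = 5.1732%
β_Durant = Cov / Var(R_m) = 0.07217 / 0.04037 = 1.7877
E(R_Durant) = R_f + β × MRP = 5.1732% + 1.7877 × 4.8075% = 13.77%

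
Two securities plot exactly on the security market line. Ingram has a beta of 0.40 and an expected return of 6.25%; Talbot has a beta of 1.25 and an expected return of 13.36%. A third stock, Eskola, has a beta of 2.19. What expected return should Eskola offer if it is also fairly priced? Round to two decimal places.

MRP (SML slope) = (13.36% − 6.25%) / (1.25 − 0.40) = 7.11% / 0.85 = 8.3647%
R_f (intercept) = 6.25% − 0.40 × 8.3647% = 2.9041%
E(R_Eskola) = R_f + β × MRP = 2.9041% + 2.19 × 8.3647% = 21.22%

21.22%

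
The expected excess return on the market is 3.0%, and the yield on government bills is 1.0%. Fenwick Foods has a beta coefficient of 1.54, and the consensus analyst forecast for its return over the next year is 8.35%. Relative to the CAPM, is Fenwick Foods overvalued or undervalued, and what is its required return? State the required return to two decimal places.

Undervalued; required return 5.62%

Required return = R_f + β·MRP = 1.0% + 1.54 × 3.0% = 5.62%
Forecast 8.35% > required 5.62% → the stock plots above the SML → undervalued.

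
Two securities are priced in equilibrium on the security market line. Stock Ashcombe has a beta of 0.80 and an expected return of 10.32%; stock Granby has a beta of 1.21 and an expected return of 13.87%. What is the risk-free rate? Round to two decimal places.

3.39%

Both satisfy E(R) = R_f + β·MRP, so the slope of the SML is
MRP = (13.87% − 10.32%) / (1.21 − 0.80) = 3.55% / 0.41 = 8.6585%
R_f = E(R_Ashcombe) − β_Ashcombe·MRP = 10.32% − 0.80 × 8.6585% = 3.3932%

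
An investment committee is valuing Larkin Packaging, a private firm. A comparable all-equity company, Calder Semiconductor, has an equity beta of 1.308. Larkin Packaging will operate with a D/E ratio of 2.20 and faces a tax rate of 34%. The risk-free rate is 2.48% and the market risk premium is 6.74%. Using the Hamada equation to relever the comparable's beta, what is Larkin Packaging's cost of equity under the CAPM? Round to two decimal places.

24.10%

β_L = β_U × [1 + (1 − t)(D/E)] = 1.308 × [1 + (1 − 0.34) × 2.20]
    = 1.308 × [1 + 0.66 × 2.20] = 1.308 × 2.4520 = 3.2072
E(R) = R_f + β_L × MRP = 2.48% + 3.2072 × 6.74% = 24.10%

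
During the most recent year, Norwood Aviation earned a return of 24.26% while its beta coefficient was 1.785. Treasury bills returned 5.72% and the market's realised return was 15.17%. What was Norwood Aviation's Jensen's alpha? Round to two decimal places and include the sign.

Market excess return = 15.17% − 5.72% = 9.45%
CAPM benchmark = R_f + β(R_m − R_f) = 5.72% + 1.785 × 9.45% = 22.58825%
α = actual − benchmark = 24.26% − 22.58825% = +1.67%

+1.67%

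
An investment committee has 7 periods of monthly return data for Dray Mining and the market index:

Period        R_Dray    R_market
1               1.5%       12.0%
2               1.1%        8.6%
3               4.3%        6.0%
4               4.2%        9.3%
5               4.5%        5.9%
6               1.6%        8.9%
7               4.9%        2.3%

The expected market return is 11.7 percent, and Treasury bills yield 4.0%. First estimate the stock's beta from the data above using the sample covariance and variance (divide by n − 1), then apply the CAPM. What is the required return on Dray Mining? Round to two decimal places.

0.98%

Mean R_i = (1.5 + 1.1 + 4.3 + 4.2 + 4.5 + 1.6 + 4.9) / 7 = 3.1571%
Mean R_m = (12.0 + 8.6 + 6.0 + 9.3 + 5.9 + 8.9 + 2.3) / 7 = 7.5714%
Σ(R_i − R̄_i)(R_m − R̄_m) = -22.9486  ⇒  Cov = -22.9486 / 6 = -3.8248
Σ(R_m − R̄_m)² = 58.4743  ⇒  Var(R_m) = 58.4743 / 6 = 9.7457
β = Cov / Var(R_m) = -3.8248 / 9.7457 = -0.3925
MRP = 11.7% − 4.0% = 7.70%
E(R) = R_f + β × MRP = 4.0% + -0.3925 × 7.7% = 0.98%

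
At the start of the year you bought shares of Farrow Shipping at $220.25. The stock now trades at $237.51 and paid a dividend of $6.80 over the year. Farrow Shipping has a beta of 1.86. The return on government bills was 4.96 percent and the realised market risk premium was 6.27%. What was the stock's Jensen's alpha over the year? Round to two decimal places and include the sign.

-5.70%

Realised HPR = (P1 + D1 − P0) / P0 = (237.51 + 6.80 − 220.25) / 220.25 = 24.06 / 220.25 = 10.9240%
CAPM required = R_f + β·MRP = 4.96% + 1.86 × 6.27% = 16.6222%
α = realised − required = 10.9240% − 16.6222% = -5.70%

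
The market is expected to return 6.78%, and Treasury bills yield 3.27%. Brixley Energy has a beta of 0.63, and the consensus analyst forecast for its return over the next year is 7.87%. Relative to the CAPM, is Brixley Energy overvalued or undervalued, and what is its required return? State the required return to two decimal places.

MRP = 6.78% − 3.27% = 3.51%
Required return = R_f + β·MRP = 3.27% + 0.63 × 3.51% = 5.48%
Forecast 7.87% > required 5.48% → the stock plots above the SML → undervalued.

Undervalued; required return 5.48%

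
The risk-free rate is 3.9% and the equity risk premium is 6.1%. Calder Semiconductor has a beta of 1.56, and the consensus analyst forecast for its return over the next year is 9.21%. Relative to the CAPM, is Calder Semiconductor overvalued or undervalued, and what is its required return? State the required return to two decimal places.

Required return = R_f + β·MRP = 3.9% + 1.56 × 6.1% = 13.42%
Forecast 9.21% < required 13.42% → the stock plots below the SML → overvalued.

Overvalued; required return 13.42%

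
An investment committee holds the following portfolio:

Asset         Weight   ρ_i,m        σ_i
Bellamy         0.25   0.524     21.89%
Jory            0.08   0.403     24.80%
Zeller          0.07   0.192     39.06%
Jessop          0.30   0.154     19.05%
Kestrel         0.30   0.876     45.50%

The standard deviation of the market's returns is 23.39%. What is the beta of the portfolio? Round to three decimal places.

β_Bellamy = 0.524 × 21.89% / 23.39% = 0.4904
β_Jory = 0.403 × 24.80% / 23.39% = 0.4273
β_Zeller = 0.192 × 39.06% / 23.39% = 0.3206
β_Jessop = 0.154 × 19.05% / 23.39% = 0.1254
β_Kestrel = 0.876 × 45.50% / 23.39% = 1.7041
β_P = Σ w_i β_i = 0.25×0.4904 + 0.08×0.4273 + 0.07×0.3206 + 0.30×0.1254 + 0.30×1.7041 = 0.7281

0.728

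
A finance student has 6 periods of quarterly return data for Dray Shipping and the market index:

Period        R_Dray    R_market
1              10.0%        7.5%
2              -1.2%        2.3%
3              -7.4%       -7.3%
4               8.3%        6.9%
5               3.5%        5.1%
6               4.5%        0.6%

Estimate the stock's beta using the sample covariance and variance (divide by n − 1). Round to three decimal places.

1.058

Mean R_i = (10.0 − 1.2 − 7.4 + 8.3 + 3.5 + 4.5) / 6 = 2.9500%
Mean R_m = (7.5 + 2.3 − 7.3 + 6.9 + 5.1 + 0.6) / 6 = 2.5167%
Σ(R_i − R̄_i)(R_m − R̄_m) = 159.5350  ⇒  Cov = 159.5350 / 5 = 31.9070
Σ(R_m − R̄_m)² = 150.8083  ⇒  Var(R_m) = 150.8083 / 5 = 30.1617
β = Cov / Var(R_m) = 31.9070 / 30.1617 = 1.0579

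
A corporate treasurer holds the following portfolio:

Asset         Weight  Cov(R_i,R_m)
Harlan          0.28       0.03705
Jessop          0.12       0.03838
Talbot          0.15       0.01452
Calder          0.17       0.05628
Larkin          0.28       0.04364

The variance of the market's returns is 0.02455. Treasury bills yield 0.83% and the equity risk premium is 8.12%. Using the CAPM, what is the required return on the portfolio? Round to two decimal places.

β_Harlan = 0.03705 / 0.02455 = 1.5092
β_Jessop = 0.03838 / 0.02455 = 1.5633
β_Talbot = 0.01452 / 0.02455 = 0.5914
β_Calder = 0.05628 / 0.02455 = 2.2925
β_Larkin = 0.04364 / 0.02455 = 1.7776
β_P = Σ w_i β_i = 0.28×1.5092 + 0.12×1.5633 + 0.15×0.5914 + 0.17×2.2925 + 0.28×1.7776 = 1.5863
E(R_P) = R_f + β_P × MRP = 0.83% + 1.5863 × 8.12% = 13.71%

13.71%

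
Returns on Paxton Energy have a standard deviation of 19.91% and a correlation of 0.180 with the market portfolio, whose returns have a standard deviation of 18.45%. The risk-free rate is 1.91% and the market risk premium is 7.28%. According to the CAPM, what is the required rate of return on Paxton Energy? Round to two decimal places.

3.32%

β = ρ × σ_i / σ_m = 0.180 × 19.91% / 18.45% = 0.1942
E(R) = 1.91% + 0.1942 × 7.28% = 3.32%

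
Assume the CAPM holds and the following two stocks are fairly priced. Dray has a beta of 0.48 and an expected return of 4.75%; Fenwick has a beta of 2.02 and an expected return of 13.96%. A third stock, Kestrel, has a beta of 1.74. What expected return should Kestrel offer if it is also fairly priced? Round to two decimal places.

12.29%

MRP (SML slope) = (13.96% − 4.75%) / (2.02 − 0.48) = 9.21% / 1.54 = 5.9805%
R_f (intercept) = 4.75% − 0.48 × 5.9805% = 1.8794%
E(R_Kestrel) = R_f + β × MRP = 1.8794% + 1.74 × 5.9805% = 12.29%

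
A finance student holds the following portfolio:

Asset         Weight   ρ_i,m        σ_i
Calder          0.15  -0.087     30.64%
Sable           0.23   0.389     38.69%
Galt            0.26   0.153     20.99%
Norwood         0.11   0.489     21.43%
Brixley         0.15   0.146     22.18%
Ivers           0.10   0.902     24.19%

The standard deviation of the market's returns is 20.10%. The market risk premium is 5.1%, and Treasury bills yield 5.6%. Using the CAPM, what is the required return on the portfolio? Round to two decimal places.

7.56%

β_Calder = -0.087 × 30.64% / 20.10% = -0.1326
β_Sable = 0.389 × 38.69% / 20.10% = 0.7488
β_Galt = 0.153 × 20.99% / 20.10% = 0.1598
β_Norwood = 0.489 × 21.43% / 20.10% = 0.5214
β_Brixley = 0.146 × 22.18% / 20.10% = 0.1611
β_Ivers = 0.902 × 24.19% / 20.10% = 1.0855
β_P = Σ w_i β_i = 0.15×-0.1326 + 0.23×0.7488 + 0.26×0.1598 + 0.11×0.5214 + 0.15×0.1611 + 0.10×1.0855 = 0.3840
E(R_P) = R_f + β_P × MRP = 5.6% + 0.3840 × 5.1% = 7.56%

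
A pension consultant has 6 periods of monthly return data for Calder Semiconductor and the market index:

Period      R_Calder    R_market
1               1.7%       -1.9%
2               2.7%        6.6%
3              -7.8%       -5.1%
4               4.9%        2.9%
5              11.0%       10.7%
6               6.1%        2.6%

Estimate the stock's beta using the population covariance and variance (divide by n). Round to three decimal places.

0.950

Mean R_i = (1.7 + 2.7 − 7.8 + 4.9 + 11.0 + 6.1) / 6 = 3.1000%
Mean R_m = (-1.9 + 6.6 − 5.1 + 2.9 + 10.7 + 2.6) / 6 = 2.6333%
Σ(R_i − R̄_i)(R_m − R̄_m) = 153.1600  ⇒  Cov = 153.1600 / 6 = 25.5267
Σ(R_m − R̄_m)² = 161.2333  ⇒  Var(R_m) = 161.2333 / 6 = 26.8722
β = Cov / Var(R_m) = 25.5267 / 26.8722 = 0.9499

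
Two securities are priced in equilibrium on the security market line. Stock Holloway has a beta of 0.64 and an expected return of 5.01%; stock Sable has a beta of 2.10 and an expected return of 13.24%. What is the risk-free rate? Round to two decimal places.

1.40%

Both satisfy E(R) = R_f + β·MRP, so the slope of the SML is
MRP = (13.24% − 5.01%) / (2.10 − 0.64) = 8.23% / 1.46 = 5.6370%
R_f = E(R_Holloway) − β_Holloway·MRP = 5.01% − 0.64 × 5.6370% = 1.4023%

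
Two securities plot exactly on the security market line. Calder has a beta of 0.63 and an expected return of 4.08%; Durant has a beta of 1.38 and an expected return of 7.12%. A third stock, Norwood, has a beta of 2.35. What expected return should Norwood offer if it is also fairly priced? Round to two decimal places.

MRP (SML slope) = (7.12% − 4.08%) / (1.38 − 0.63) = 3.04% / 0.75 = 4.0533%
R_f (intercept) = 4.08% − 0.63 × 4.0533% = 1.5264%
E(R_Norwood) = R_f + β × MRP = 1.5264% + 2.35 × 4.0533% = 11.05%

11.05%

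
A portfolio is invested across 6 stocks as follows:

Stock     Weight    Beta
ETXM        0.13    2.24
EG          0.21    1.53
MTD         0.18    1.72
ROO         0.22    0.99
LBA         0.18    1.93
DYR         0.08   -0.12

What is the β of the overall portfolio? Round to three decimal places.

β_P = Σ w_i β_i = 0.13×2.24 + 0.21×1.53 + 0.18×1.72 + 0.22×0.99 + 0.18×1.93 + 0.08×-0.12 = 1.4777

1.478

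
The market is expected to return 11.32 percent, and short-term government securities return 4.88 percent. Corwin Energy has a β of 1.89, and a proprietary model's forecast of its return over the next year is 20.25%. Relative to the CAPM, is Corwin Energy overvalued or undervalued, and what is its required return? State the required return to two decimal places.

MRP = 11.32% − 4.88% = 6.44%
Required return = R_f + β·MRP = 4.88% + 1.89 × 6.44% = 17.05%
Forecast 20.25% > required 17.05% → the stock plots above the SML → undervalued.

Undervalued; required return 17.05%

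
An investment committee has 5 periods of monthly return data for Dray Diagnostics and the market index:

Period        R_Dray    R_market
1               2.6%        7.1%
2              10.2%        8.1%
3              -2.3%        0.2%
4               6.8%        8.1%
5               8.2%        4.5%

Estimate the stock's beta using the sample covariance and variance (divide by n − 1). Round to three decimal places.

Mean R_i = (2.6 + 10.2 − 2.3 + 6.8 + 8.2) / 5 = 5.1000%
Mean R_m = (7.1 + 8.1 + 0.2 + 8.1 + 4.5) / 5 = 5.6000%
Σ(R_i − R̄_i)(R_m − R̄_m) = 49.8000  ⇒  Cov = 49.8000 / 4 = 12.4500
Σ(R_m − R̄_m)² = 45.1200  ⇒  Var(R_m) = 45.1200 / 4 = 11.2800
β = Cov / Var(R_m) = 12.4500 / 11.2800 = 1.1037

1.104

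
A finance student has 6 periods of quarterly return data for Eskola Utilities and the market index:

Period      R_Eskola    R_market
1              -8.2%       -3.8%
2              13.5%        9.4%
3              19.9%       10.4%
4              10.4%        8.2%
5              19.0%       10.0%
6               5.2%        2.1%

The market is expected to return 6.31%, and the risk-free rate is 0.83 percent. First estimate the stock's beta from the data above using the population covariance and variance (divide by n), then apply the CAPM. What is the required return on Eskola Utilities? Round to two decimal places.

10.56%

Mean R_i = (-8.2 + 13.5 + 19.9 + 10.4 + 19.0 + 5.2) / 6 = 9.9667%
Mean R_m = (-3.8 + 9.4 + 10.4 + 8.2 + 10.0 + 2.1) / 6 = 6.0500%
Σ(R_i − R̄_i)(R_m − R̄_m) = 289.4300  ⇒  Cov = 289.4300 / 6 = 48.2383
Σ(R_m − R̄_m)² = 162.9950  ⇒  Var(R_m) = 162.9950 / 6 = 27.1658
β = Cov / Var(R_m) = 48.2383 / 27.1658 = 1.7757
MRP = 6.31% − 0.83% = 5.48%
E(R) = R_f + β × MRP = 0.83% + 1.7757 × 5.48% = 10.56%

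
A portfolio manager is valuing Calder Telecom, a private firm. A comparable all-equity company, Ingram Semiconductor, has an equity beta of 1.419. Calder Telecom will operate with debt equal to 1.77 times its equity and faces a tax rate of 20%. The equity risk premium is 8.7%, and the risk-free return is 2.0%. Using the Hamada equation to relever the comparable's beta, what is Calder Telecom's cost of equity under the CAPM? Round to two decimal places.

β_L = β_U × [1 + (1 − t)(D/E)] = 1.419 × [1 + (1 − 0.20) × 1.77]
    = 1.419 × [1 + 0.80 × 1.77] = 1.419 × 2.4160 = 3.4283
E(R) = R_f + β_L × MRP = 2.0% + 3.4283 × 8.7% = 31.83%

31.83%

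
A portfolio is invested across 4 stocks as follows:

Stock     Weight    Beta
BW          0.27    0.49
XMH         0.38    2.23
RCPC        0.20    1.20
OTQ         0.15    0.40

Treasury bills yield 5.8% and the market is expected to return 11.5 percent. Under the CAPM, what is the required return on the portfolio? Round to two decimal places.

13.09%

β_P = Σ w_i β_i = 0.27×0.49 + 0.38×2.23 + 0.20×1.20 + 0.15×0.40 = 1.2797
MRP = 11.5% − 5.8% = 5.70%
E(R_P) = R_f + β_P × MRP = 5.8% + 1.2797 × 5.7% = 13.09%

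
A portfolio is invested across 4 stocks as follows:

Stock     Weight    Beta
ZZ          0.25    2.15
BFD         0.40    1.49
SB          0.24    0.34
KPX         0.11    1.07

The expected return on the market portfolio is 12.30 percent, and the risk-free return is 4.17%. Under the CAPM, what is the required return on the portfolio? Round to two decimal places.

15.01%

β_P = Σ w_i β_i = 0.25×2.15 + 0.40×1.49 + 0.24×0.34 + 0.11×1.07 = 1.3328
MRP = 12.30% − 4.17% = 8.13%
E(R_P) = R_f + β_P × MRP = 4.17% + 1.3328 × 8.13% = 15.01%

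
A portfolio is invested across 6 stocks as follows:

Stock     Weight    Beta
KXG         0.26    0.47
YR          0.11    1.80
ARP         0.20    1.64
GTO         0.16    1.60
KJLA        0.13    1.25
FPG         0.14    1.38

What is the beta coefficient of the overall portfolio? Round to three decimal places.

1.260

β_P = Σ w_i β_i = 0.26×0.47 + 0.11×1.80 + 0.20×1.64 + 0.16×1.60 + 0.13×1.25 + 0.14×1.38 = 1.2599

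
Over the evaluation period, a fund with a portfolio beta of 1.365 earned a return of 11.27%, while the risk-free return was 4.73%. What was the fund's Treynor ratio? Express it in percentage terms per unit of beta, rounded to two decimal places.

4.79%

Treynor = (R_P − R_f) / β_P = (11.27% − 4.73%) / 1.3650 = 6.54% / 1.3650 = 4.79%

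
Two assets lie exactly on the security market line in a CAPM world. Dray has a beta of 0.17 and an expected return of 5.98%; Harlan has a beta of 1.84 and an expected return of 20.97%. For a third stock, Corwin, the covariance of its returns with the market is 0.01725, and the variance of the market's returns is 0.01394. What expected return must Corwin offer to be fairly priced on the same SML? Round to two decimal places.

15.56%

MRP = (20.97% − 5.98%) / (1.84 − 0.17) = 8.9760%
R_f = 5.98% − 0.17 × 8.9760% = 4.4541%
β_Corwin = Cov / Var(R_m) = 0.01725 / 0.01394 = 1.2374
E(R_Corwin) = R_f + β × MRP = 4.4541% + 1.2374 × 8.9760% = 15.56%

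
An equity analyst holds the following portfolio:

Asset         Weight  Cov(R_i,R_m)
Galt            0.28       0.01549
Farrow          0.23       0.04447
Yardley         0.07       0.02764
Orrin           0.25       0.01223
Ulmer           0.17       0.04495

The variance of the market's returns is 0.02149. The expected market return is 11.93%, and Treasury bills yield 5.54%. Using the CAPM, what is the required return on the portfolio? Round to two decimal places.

13.63%

β_Galt = 0.01549 / 0.02149 = 0.7208
β_Farrow = 0.04447 / 0.02149 = 2.0693
β_Yardley = 0.02764 / 0.02149 = 1.2862
β_Orrin = 0.01223 / 0.02149 = 0.5691
β_Ulmer = 0.04495 / 0.02149 = 2.0917
β_P = Σ w_i β_i = 0.28×0.7208 + 0.23×2.0693 + 0.07×1.2862 + 0.25×0.5691 + 0.17×2.0917 = 1.2657
MRP = 11.93% − 5.54% = 6.39%
E(R_P) = R_f + β_P × MRP = 5.54% + 1.2657 × 6.39% = 13.63%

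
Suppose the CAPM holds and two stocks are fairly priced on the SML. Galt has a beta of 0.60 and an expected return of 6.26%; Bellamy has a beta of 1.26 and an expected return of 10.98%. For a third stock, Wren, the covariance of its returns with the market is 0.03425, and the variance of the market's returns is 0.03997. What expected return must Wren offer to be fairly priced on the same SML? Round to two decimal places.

8.10%

MRP = (10.98% − 6.26%) / (1.26 − 0.60) = 7.1515%
R_f = 6.26% − 0.60 × 7.1515% = 1.9691%
β_Wren = Cov / Var(R_m) = 0.03425 / 0.03997 = 0.8569
E(R_Wren) = R_f + β × MRP = 1.9691% + 0.8569 × 7.1515% = 8.10%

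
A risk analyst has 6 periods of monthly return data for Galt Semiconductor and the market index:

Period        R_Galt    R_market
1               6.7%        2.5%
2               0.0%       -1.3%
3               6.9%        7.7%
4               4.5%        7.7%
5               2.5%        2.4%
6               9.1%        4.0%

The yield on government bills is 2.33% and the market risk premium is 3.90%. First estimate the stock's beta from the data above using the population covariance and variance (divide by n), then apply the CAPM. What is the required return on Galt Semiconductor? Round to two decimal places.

4.48%

Mean R_i = (6.7 + 0.0 + 6.9 + 4.5 + 2.5 + 9.1) / 6 = 4.9500%
Mean R_m = (2.5 − 1.3 + 7.7 + 7.7 + 2.4 + 4.0) / 6 = 3.8333%
Σ(R_i − R̄_i)(R_m − R̄_m) = 33.0800  ⇒  Cov = 33.0800 / 6 = 5.5133
Σ(R_m − R̄_m)² = 60.1133  ⇒  Var(R_m) = 60.1133 / 6 = 10.0189
β = Cov / Var(R_m) = 5.5133 / 10.0189 = 0.5503
E(R) = R_f + β × MRP = 2.33% + 0.5503 × 3.90% = 4.48%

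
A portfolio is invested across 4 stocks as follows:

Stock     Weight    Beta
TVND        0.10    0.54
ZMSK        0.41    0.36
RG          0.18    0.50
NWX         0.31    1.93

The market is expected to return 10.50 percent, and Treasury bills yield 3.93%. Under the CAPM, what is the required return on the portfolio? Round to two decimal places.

β_P = Σ w_i β_i = 0.10×0.54 + 0.41×0.36 + 0.18×0.50 + 0.31×1.93 = 0.8899
MRP = 10.50% − 3.93% = 6.57%
E(R_P) = R_f + β_P × MRP = 3.93% + 0.8899 × 6.57% = 9.78%

9.78%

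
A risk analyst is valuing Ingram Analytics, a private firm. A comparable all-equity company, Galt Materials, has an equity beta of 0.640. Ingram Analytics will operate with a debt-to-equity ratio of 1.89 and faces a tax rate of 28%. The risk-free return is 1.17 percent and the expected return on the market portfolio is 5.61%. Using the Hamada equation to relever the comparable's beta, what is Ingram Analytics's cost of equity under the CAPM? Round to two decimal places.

β_L = β_U × [1 + (1 − t)(D/E)] = 0.640 × [1 + (1 − 0.28) × 1.89]
    = 0.640 × [1 + 0.72 × 1.89] = 0.640 × 2.3608 = 1.5109
MRP = 5.61% − 1.17% = 4.44%
E(R) = R_f + β_L × MRP = 1.17% + 1.5109 × 4.44% = 7.88%

7.88%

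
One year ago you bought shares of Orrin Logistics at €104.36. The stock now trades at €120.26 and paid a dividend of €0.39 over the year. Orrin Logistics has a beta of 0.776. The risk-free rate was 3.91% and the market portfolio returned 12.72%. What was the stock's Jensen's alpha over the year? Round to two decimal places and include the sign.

Realised HPR = (P1 + D1 − P0) / P0 = (120.26 + 0.39 − 104.36) / 104.36 = 16.29 / 104.36 = 15.6094%
MRP = 12.72% − 3.91% = 8.81%
CAPM required = R_f + β·MRP = 3.91% + 0.776 × 8.81% = 10.74656%
α = realised − required = 15.6094% − 10.74656% = +4.86%

+4.86%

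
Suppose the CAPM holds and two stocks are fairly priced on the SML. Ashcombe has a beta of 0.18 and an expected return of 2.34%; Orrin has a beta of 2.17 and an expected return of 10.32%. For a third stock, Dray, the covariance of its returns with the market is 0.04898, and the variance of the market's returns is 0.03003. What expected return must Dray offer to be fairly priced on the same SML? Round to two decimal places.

8.16%

MRP = (10.32% − 2.34%) / (2.17 − 0.18) = 4.0101%
R_f = 2.34% − 0.18 × 4.0101% = 1.6182%
β_Dray = Cov / Var(R_m) = 0.04898 / 0.03003 = 1.6310
E(R_Dray) = R_f + β × MRP = 1.6182% + 1.6310 × 4.0101% = 8.16%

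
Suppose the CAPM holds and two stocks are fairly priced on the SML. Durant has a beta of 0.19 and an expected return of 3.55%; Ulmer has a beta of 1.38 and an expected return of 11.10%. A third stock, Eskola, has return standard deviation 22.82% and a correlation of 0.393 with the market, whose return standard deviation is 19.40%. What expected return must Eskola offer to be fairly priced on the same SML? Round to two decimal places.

5.28%

MRP = (11.10% − 3.55%) / (1.38 − 0.19) = 6.3445%
R_f = 3.55% − 0.19 × 6.3445% = 2.3445%
β_Eskola = ρ·σ_i/σ_m = 0.393 × 22.82 / 19.40 = 0.4623
E(R_Eskola) = R_f + β × MRP = 2.3445% + 0.4623 × 6.3445% = 5.28%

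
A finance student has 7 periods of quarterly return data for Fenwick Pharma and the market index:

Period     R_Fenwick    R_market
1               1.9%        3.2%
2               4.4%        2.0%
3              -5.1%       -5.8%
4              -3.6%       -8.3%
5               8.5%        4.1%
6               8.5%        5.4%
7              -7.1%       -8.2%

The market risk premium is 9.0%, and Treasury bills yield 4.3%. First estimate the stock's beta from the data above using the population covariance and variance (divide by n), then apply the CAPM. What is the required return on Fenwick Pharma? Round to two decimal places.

13.29%

Mean R_i = (1.9 + 4.4 − 5.1 − 3.6 + 8.5 + 8.5 − 7.1) / 7 = 1.0714%
Mean R_m = (3.2 + 2.0 − 5.8 − 8.3 + 4.1 + 5.4 − 8.2) / 7 = -1.0857%
Σ(R_i − R̄_i)(R_m − R̄_m) = 221.4529  ⇒  Cov = 221.4529 / 7 = 31.6361
Σ(R_m − R̄_m)² = 221.7286  ⇒  Var(R_m) = 221.7286 / 7 = 31.6755
β = Cov / Var(R_m) = 31.6361 / 31.6755 = 0.9988
E(R) = R_f + β × MRP = 4.3% + 0.9988 × 9.0% = 13.29%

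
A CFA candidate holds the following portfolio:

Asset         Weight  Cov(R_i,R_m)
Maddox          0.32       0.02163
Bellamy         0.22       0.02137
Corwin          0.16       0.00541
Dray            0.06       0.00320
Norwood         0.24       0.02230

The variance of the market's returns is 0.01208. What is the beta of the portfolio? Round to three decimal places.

1.493

β_Maddox = 0.02163 / 0.01208 = 1.7906
β_Bellamy = 0.02137 / 0.01208 = 1.7690
β_Corwin = 0.00541 / 0.01208 = 0.4478
β_Dray = 0.00320 / 0.01208 = 0.2649
β_Norwood = 0.02230 / 0.01208 = 1.8460
β_P = Σ w_i β_i = 0.32×1.7906 + 0.22×1.7690 + 0.16×0.4478 + 0.06×0.2649 + 0.24×1.8460 = 1.4928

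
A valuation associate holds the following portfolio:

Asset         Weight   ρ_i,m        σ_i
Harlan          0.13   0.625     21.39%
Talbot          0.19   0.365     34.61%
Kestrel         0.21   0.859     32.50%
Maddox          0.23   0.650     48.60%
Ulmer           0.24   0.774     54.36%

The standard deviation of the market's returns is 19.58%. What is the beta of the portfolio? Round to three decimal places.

β_Harlan = 0.625 × 21.39% / 19.58% = 0.6828
β_Talbot = 0.365 × 34.61% / 19.58% = 0.6452
β_Kestrel = 0.859 × 32.50% / 19.58% = 1.4258
β_Maddox = 0.650 × 48.60% / 19.58% = 1.6134
β_Ulmer = 0.774 × 54.36% / 19.58% = 2.1489
β_P = Σ w_i β_i = 0.13×0.6828 + 0.19×0.6452 + 0.21×1.4258 + 0.23×1.6134 + 0.24×2.1489 = 1.3976

1.398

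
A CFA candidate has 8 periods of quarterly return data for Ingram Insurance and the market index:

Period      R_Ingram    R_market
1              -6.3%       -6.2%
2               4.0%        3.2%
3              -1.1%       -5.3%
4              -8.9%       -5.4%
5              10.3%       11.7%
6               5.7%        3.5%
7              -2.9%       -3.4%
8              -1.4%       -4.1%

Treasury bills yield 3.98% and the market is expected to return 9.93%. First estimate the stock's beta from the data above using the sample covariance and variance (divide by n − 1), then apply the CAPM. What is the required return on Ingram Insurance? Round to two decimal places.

Mean R_i = (-6.3 + 4.0 − 1.1 − 8.9 + 10.3 + 5.7 − 2.9 − 1.4) / 8 = -0.0750%
Mean R_m = (-6.2 + 3.2 − 5.3 − 5.4 + 11.7 + 3.5 − 3.4 − 4.1) / 8 = -0.7500%
Σ(R_i − R̄_i)(R_m − R̄_m) = 261.3600  ⇒  Cov = 261.3600 / 7 = 37.3371
Σ(R_m − R̄_m)² = 278.9400  ⇒  Var(R_m) = 278.9400 / 7 = 39.8486
β = Cov / Var(R_m) = 37.3371 / 39.8486 = 0.9370
MRP = 9.93% − 3.98% = 5.95%
E(R) = R_f + β × MRP = 3.98% + 0.9370 × 5.95% = 9.56%

9.56%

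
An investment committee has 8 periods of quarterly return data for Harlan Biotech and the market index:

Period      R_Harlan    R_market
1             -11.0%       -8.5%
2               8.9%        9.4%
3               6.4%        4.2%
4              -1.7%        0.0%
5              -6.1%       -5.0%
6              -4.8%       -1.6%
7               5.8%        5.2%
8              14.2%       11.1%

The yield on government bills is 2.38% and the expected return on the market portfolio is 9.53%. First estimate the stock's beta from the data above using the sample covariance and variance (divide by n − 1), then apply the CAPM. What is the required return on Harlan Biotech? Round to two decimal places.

11.26%

Mean R_i = (-11.0 + 8.9 + 6.4 − 1.7 − 6.1 − 4.8 + 5.8 + 14.2) / 8 = 1.4625%
Mean R_m = (-8.5 + 9.4 + 4.2 + 0.0 − 5.0 − 1.6 + 5.2 + 11.1) / 8 = 1.8500%
Σ(R_i − R̄_i)(R_m − R̄_m) = 408.3550  ⇒  Cov = 408.3550 / 7 = 58.3364
Σ(R_m − R̄_m)² = 328.6800  ⇒  Var(R_m) = 328.6800 / 7 = 46.9543
β = Cov / Var(R_m) = 58.3364 / 46.9543 = 1.2424
MRP = 9.53% − 2.38% = 7.15%
E(R) = R_f + β × MRP = 2.38% + 1.2424 × 7.15% = 11.26%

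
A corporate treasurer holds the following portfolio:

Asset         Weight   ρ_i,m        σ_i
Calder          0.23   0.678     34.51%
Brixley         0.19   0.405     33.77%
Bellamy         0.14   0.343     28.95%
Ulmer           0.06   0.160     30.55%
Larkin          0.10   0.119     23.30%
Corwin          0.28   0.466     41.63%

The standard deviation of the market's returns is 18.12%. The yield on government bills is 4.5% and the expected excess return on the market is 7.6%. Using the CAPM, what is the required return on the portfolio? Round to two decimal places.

β_Calder = 0.678 × 34.51% / 18.12% = 1.2913
β_Brixley = 0.405 × 33.77% / 18.12% = 0.7548
β_Bellamy = 0.343 × 28.95% / 18.12% = 0.5480
β_Ulmer = 0.160 × 30.55% / 18.12% = 0.2698
β_Larkin = 0.119 × 23.30% / 18.12% = 0.1530
β_Corwin = 0.466 × 41.63% / 18.12% = 1.0706
β_P = Σ w_i β_i = 0.23×1.2913 + 0.19×0.7548 + 0.14×0.5480 + 0.06×0.2698 + 0.10×0.1530 + 0.28×1.0706 = 0.8484
E(R_P) = R_f + β_P × MRP = 4.5% + 0.8484 × 7.6% = 10.95%

10.95%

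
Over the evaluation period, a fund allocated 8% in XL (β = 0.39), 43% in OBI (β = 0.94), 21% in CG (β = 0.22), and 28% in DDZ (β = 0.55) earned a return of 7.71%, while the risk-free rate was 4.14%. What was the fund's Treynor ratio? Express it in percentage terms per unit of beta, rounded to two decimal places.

β_P = 0.08×0.39 + 0.43×0.94 + 0.21×0.22 + 0.28×0.55 = 0.6356
Treynor = (R_P − R_f) / β_P = (7.71% − 4.14%) / 0.6356 = 3.57% / 0.6356 = 5.62%

5.62%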